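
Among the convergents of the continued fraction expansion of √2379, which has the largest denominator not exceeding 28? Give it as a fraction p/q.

√2379 = [48; 1, 3, 2, 3, 1, 96, …] (period length 6).
Convergents:
  p_0/q_0 = 48/1
  p_1/q_1 = 49/1
  p_2/q_2 = 195/4
  p_3/q_3 = 439/9
  p_4/q_4 = 1512/31
q_3 = 9 ≤ 28 < 31 = q_4, so the answer is 439/9.

439/9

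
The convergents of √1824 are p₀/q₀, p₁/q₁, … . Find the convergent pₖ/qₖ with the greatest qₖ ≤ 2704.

87851/2057

√1824 = [42; 1, 2, 2, 2, 1, 84, …] (period length 6).
Convergents:
  p_0/q_0 = 42/1
  p_1/q_1 = 43/1
  p_2/q_2 = 128/3
  p_3/q_3 = 299/7
  p_4/q_4 = 726/17
  p_5/q_5 = 1025/24
  p_6/q_6 = 86826/2033
  p_7/q_7 = 87851/2057
  p_8/q_8 = 262528/6147
q_7 = 2057 ≤ 2704 < 6147 = q_8, so the answer is 87851/2057.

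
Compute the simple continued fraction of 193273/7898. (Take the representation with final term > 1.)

193273 = 24*7898 + 3721
7898 = 2*3721 + 456
3721 = 8*456 + 73
456 = 6*73 + 18
73 = 4*18 + 1
18 = 18*1 + 0  (stop)
So 193273/7898 = [24; 2, 8, 6, 4, 18].

[24; 2, 8, 6, 4, 18]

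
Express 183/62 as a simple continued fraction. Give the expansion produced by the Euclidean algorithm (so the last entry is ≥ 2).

[2; 1, 19, 1, 2]

183 = 2×62 + 59
62 = 1×59 + 3
59 = 19×3 + 2
3 = 1×2 + 1
2 = 2×1 + 0  (stop)
So 183/62 = [2; 1, 19, 1, 2].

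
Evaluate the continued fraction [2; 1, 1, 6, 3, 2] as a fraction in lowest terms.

Fold from the inside: start with 2/1.
  3 + 1/2 = 7/2
  6 + 2/7 = 44/7
  1 + 7/44 = 51/44
  1 + 44/51 = 95/51
  2 + 51/95 = 241/95

241/95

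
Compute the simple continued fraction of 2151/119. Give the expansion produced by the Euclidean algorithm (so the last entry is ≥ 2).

2151 = 18*119 + 9
119 = 13*9 + 2
9 = 4*2 + 1
2 = 2*1 + 0  (stop)
So 2151/119 = [18; 13, 4, 2].

[18; 13, 4, 2]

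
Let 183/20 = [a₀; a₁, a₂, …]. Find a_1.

183 = 9·20 + 3   →  a_0 = 9
20 = 6·3 + 2   →  a_1 = 6

6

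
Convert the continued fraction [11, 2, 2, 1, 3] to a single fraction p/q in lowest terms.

Fold from the inside: start with 3/1.
  1 + 1/3 = 4/3
  2 + 3/4 = 11/4
  2 + 4/11 = 26/11
  11 + 11/26 = 297/26

297/26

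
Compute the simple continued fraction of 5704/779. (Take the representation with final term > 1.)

5704 = 7*779 + 251
779 = 3*251 + 26
251 = 9*26 + 17
26 = 1*17 + 9
17 = 1*9 + 8
9 = 1*8 + 1
8 = 8*1 + 0  (stop)
So 5704/779 = [7; 3, 9, 1, 1, 1, 8].

[7; 3, 9, 1, 1, 1, 8]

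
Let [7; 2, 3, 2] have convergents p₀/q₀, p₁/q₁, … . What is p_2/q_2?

Using pₖ = aₖpₖ₋₁ + pₖ₋₂, qₖ = aₖqₖ₋₁ + qₖ₋₂ (with p₋₁=1, p₋₂=0, q₋₁=0, q₋₂=1):
  k=0: a=7, p=7, q=1
  k=1: a=2, p=15, q=2
  k=2: a=3, p=52, q=7

52/7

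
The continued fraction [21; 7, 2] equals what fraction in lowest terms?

Using pₖ = aₖpₖ₋₁ + pₖ₋₂ and qₖ = aₖqₖ₋₁ + qₖ₋₂:
  k=0: a=21, p=21, q=1
  k=1: a=7, p=148, q=7
  k=2: a=2, p=317, q=15

317/15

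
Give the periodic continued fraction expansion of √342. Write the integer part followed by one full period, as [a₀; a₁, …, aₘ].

[18; 2, 36]

a₀ = ⌊√342⌋ = 18.
With m₀=0, d₀=1 and mₖ₊₁ = dₖaₖ − mₖ, dₖ₊₁ = (n − mₖ₊₁²)/dₖ, aₖ₊₁ = ⌊(a₀+mₖ₊₁)/dₖ₊₁⌋:
  k=1: m=18, d=18, a=2
  k=2: m=18, d=1, a=36
d=1 and a=2a₀=36 at k=2, so the next step gives (m, d) = (18, 18) again — its k=1 value — and the period has length 2.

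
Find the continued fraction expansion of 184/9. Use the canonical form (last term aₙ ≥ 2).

184 = 20×9 + 4
9 = 2×4 + 1
4 = 4×1 + 0  (stop)
So 184/9 = [20; 2, 4].

[20; 2, 4]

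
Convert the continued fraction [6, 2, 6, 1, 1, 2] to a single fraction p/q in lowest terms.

459/71

Fold from the inside: start with 2/1.
  1 + 1/2 = 3/2
  1 + 2/3 = 5/3
  6 + 3/5 = 33/5
  2 + 5/33 = 71/33
  6 + 33/71 = 459/71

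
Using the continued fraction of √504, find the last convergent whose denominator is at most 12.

202/9

√504 = [22; 2, 4, 2, 44, …] (period length 4).
Convergents:
  p_0/q_0 = 22/1
  p_1/q_1 = 45/2
  p_2/q_2 = 202/9
  p_3/q_3 = 449/20
q_2 = 9 ≤ 12 < 20 = q_3, so the answer is 202/9.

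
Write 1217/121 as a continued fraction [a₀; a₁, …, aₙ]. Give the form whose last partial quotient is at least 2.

[10; 17, 3, 2]

1217 = 10·121 + 7
121 = 17·7 + 2
7 = 3·2 + 1
2 = 2·1 + 0  (stop)
So 1217/121 = [10; 17, 3, 2].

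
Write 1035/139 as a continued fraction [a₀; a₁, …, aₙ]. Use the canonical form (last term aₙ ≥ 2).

[7; 2, 4, 7, 2]

1035 = 7×139 + 62
139 = 2×62 + 15
62 = 4×15 + 2
15 = 7×2 + 1
2 = 2×1 + 0  (stop)
So 1035/139 = [7; 2, 4, 7, 2].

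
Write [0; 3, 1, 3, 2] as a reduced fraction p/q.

Fold from the inside: start with 2/1.
  3 + 1/2 = 7/2
  1 + 2/7 = 9/7
  3 + 7/9 = 34/9
  0 + 9/34 = 9/34

9/34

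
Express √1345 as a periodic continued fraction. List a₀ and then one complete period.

[36; 1, 2, 14, 2, 1, 72]

a₀ = ⌊√1345⌋ = 36.
With m₀=0, d₀=1 and mₖ₊₁ = dₖaₖ − mₖ, dₖ₊₁ = (n − mₖ₊₁²)/dₖ, aₖ₊₁ = ⌊(a₀+mₖ₊₁)/dₖ₊₁⌋:
  k=1: m=36, d=49, a=1
  k=2: m=13, d=24, a=2
  k=3: m=35, d=5, a=14
  k=4: m=35, d=24, a=2
  k=5: m=13, d=49, a=1
  k=6: m=36, d=1, a=72
d=1 and a=2a₀=72 at k=6, so the next step gives (m, d) = (36, 49) again — its k=1 value — and the period has length 6.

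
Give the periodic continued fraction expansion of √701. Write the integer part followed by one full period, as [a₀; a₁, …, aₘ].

[26; 2, 10, 10, 2, 52]

a₀ = ⌊√701⌋ = 26.
With m₀=0, d₀=1 and mₖ₊₁ = dₖaₖ − mₖ, dₖ₊₁ = (n − mₖ₊₁²)/dₖ, aₖ₊₁ = ⌊(a₀+mₖ₊₁)/dₖ₊₁⌋:
  k=1: m=26, d=25, a=2
  k=2: m=24, d=5, a=10
  k=3: m=26, d=5, a=10
  k=4: m=24, d=25, a=2
  k=5: m=26, d=1, a=52
d=1 and a=2a₀=52 at k=5, so the next step gives (m, d) = (26, 25) again — its k=1 value — and the period has length 5.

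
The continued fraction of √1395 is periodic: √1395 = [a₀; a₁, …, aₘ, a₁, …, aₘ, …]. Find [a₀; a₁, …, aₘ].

[37; 2, 1, 6, 8, 6, 1, 2, 74]

a₀ = ⌊√1395⌋ = 37.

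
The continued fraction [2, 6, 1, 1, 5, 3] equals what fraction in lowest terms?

493/229

Using pₖ = aₖpₖ₋₁ + pₖ₋₂ and qₖ = aₖqₖ₋₁ + qₖ₋₂:
  k=0: a=2, p=2, q=1
  k=1: a=6, p=13, q=6
  k=2: a=1, p=15, q=7
  k=3: a=1, p=28, q=13
  k=4: a=5, p=155, q=72
  k=5: a=3, p=493, q=229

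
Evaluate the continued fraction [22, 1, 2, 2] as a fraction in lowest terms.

159/7

Fold from the inside: start with 2/1.
  2 + 1/2 = 5/2
  1 + 2/5 = 7/5
  22 + 5/7 = 159/7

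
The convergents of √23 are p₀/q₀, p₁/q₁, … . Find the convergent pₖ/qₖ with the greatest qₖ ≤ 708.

√23 = [4; 1, 3, 1, 8, …] (period length 4).
Convergents:
  p_0/q_0 = 4/1
  p_1/q_1 = 5/1
  p_2/q_2 = 19/4
  p_3/q_3 = 24/5
  p_4/q_4 = 211/44
  p_5/q_5 = 235/49
  p_6/q_6 = 916/191
  p_7/q_7 = 1151/240
  p_8/q_8 = 10124/2111
q_7 = 240 ≤ 708 < 2111 = q_8, so the answer is 1151/240.

1151/240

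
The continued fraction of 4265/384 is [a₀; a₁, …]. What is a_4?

2

4265 = 11·384 + 41   →  a_0 = 11
384 = 9·41 + 15   →  a_1 = 9
41 = 2·15 + 11   →  a_2 = 2
15 = 1·11 + 4   →  a_3 = 1
11 = 2·4 + 3   →  a_4 = 2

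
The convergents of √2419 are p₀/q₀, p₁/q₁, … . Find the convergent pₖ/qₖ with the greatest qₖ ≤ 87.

√2419 = [49; 5, 2, 5, 98, …] (period length 4).
Convergents:
  p_0/q_0 = 49/1
  p_1/q_1 = 246/5
  p_2/q_2 = 541/11
  p_3/q_3 = 2951/60
  p_4/q_4 = 289739/5891
q_3 = 60 ≤ 87 < 5891 = q_4, so the answer is 2951/60.

2951/60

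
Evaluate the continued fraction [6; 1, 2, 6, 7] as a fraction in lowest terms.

Fold from the inside: start with 7/1.
  6 + 1/7 = 43/7
  2 + 7/43 = 93/43
  1 + 43/93 = 136/93
  6 + 93/136 = 909/136

909/136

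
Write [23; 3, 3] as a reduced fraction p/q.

Using pₖ = aₖpₖ₋₁ + pₖ₋₂ and qₖ = aₖqₖ₋₁ + qₖ₋₂:
  k=0: a=23, p=23, q=1
  k=1: a=3, p=70, q=3
  k=2: a=3, p=233, q=10

233/10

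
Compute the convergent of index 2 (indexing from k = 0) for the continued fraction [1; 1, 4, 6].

Using pₖ = aₖpₖ₋₁ + pₖ₋₂, qₖ = aₖqₖ₋₁ + qₖ₋₂ (with p₋₁=1, p₋₂=0, q₋₁=0, q₋₂=1):
  k=0: a=1, p=1, q=1
  k=1: a=1, p=2, q=1
  k=2: a=4, p=9, q=5

9/5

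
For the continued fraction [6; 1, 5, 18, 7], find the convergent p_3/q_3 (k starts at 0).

Using pₖ = aₖpₖ₋₁ + pₖ₋₂, qₖ = aₖqₖ₋₁ + qₖ₋₂ (with p₋₁=1, p₋₂=0, q₋₁=0, q₋₂=1):
  k=0: a=6, p=6, q=1
  k=1: a=1, p=7, q=1
  k=2: a=5, p=41, q=6
  k=3: a=18, p=745, q=109

745/109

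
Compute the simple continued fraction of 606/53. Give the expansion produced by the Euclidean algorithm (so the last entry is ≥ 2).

[11; 2, 3, 3, 2]

606 = 11*53 + 23
53 = 2*23 + 7
23 = 3*7 + 2
7 = 3*2 + 1
2 = 2*1 + 0  (stop)
So 606/53 = [11; 2, 3, 3, 2].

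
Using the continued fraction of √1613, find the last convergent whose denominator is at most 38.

1486/37

√1613 = [40; 6, 6, 80, …] (period length 3).
Convergents:
  p_0/q_0 = 40/1
  p_1/q_1 = 241/6
  p_2/q_2 = 1486/37
  p_3/q_3 = 119121/2966
q_2 = 37 ≤ 38 < 2966 = q_3, so the answer is 1486/37.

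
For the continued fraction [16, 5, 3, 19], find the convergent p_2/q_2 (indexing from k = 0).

259/16

Using pₖ = aₖpₖ₋₁ + pₖ₋₂, qₖ = aₖqₖ₋₁ + qₖ₋₂ (with p₋₁=1, p₋₂=0, q₋₁=0, q₋₂=1):
  k=0: a=16, p=16, q=1
  k=1: a=5, p=81, q=5
  k=2: a=3, p=259, q=16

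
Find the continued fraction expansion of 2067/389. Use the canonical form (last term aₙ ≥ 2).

2067 = 5·389 + 122
389 = 3·122 + 23
122 = 5·23 + 7
23 = 3·7 + 2
7 = 3·2 + 1
2 = 2·1 + 0  (stop)
So 2067/389 = [5; 3, 5, 3, 3, 2].

[5; 3, 5, 3, 3, 2]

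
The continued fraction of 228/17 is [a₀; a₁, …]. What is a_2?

228 = 13·17 + 7   →  a_0 = 13
17 = 2·7 + 3   →  a_1 = 2
7 = 2·3 + 1   →  a_2 = 2

2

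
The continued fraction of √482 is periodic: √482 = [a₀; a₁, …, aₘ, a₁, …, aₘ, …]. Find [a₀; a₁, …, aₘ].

a₀ = ⌊√482⌋ = 21.
With m₀=0, d₀=1 and mₖ₊₁ = dₖaₖ − mₖ, dₖ₊₁ = (n − mₖ₊₁²)/dₖ, aₖ₊₁ = ⌊(a₀+mₖ₊₁)/dₖ₊₁⌋:
  k=1: m=21, d=41, a=1
  k=2: m=20, d=2, a=20
  k=3: m=20, d=41, a=1
  k=4: m=21, d=1, a=42
d=1 and a=2a₀=42 at k=4, so the next step gives (m, d) = (21, 41) again — its k=1 value — and the period has length 4.

[21; 1, 20, 1, 42]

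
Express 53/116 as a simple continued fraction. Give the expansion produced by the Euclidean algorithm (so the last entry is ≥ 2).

53 = 0×116 + 53
116 = 2×53 + 10
53 = 5×10 + 3
10 = 3×3 + 1
3 = 3×1 + 0  (stop)
So 53/116 = [0; 2, 5, 3, 3].

[0; 2, 5, 3, 3]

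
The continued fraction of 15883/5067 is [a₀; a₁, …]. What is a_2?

2

15883 = 3·5067 + 682   →  a_0 = 3
5067 = 7·682 + 293   →  a_1 = 7
682 = 2·293 + 96   →  a_2 = 2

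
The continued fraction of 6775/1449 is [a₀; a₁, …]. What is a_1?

1

6775 = 4·1449 + 979   →  a_0 = 4
1449 = 1·979 + 470   →  a_1 = 1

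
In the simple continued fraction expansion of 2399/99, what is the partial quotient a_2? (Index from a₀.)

3

2399 = 24·99 + 23   →  a_0 = 24
99 = 4·23 + 7   →  a_1 = 4
23 = 3·7 + 2   →  a_2 = 3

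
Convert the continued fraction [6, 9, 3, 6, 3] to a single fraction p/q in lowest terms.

3414/559

Fold from the inside: start with 3/1.
  6 + 1/3 = 19/3
  3 + 3/19 = 60/19
  9 + 19/60 = 559/60
  6 + 60/559 = 3414/559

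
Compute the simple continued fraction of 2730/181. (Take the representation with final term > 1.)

[15; 12, 15]

2730 = 15*181 + 15
181 = 12*15 + 1
15 = 15*1 + 0  (stop)
So 2730/181 = [15; 12, 15].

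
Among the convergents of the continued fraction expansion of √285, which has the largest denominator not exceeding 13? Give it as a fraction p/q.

√285 = [16; 1, 7, 2, 7, 1, 32, …] (period length 6).
Convergents:
  p_0/q_0 = 16/1
  p_1/q_1 = 17/1
  p_2/q_2 = 135/8
  p_3/q_3 = 287/17
q_2 = 8 ≤ 13 < 17 = q_3, so the answer is 135/8.

135/8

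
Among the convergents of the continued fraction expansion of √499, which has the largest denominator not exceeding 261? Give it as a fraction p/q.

4490/201

√499 = [22; 2, 1, 21, 1, 2, 44, …] (period length 6).
Convergents:
  p_0/q_0 = 22/1
  p_1/q_1 = 45/2
  p_2/q_2 = 67/3
  p_3/q_3 = 1452/65
  p_4/q_4 = 1519/68
  p_5/q_5 = 4490/201
  p_6/q_6 = 199079/8912
q_5 = 201 ≤ 261 < 8912 = q_6, so the answer is 4490/201.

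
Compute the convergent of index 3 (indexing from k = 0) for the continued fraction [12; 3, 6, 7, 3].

1675/136

Using pₖ = aₖpₖ₋₁ + pₖ₋₂, qₖ = aₖqₖ₋₁ + qₖ₋₂ (with p₋₁=1, p₋₂=0, q₋₁=0, q₋₂=1):
  k=0: a=12, p=12, q=1
  k=1: a=3, p=37, q=3
  k=2: a=6, p=234, q=19
  k=3: a=7, p=1675, q=136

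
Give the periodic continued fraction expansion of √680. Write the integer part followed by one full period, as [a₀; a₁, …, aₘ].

[26; 13, 52]

a₀ = ⌊√680⌋ = 26.
With m₀=0, d₀=1 and mₖ₊₁ = dₖaₖ − mₖ, dₖ₊₁ = (n − mₖ₊₁²)/dₖ, aₖ₊₁ = ⌊(a₀+mₖ₊₁)/dₖ₊₁⌋:
  k=1: m=26, d=4, a=13
  k=2: m=26, d=1, a=52
d=1 and a=2a₀=52 at k=2, so the next step gives (m, d) = (26, 4) again — its k=1 value — and the period has length 2.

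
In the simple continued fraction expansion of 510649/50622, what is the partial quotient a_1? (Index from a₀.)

11

510649 = 10·50622 + 4429   →  a_0 = 10
50622 = 11·4429 + 1903   →  a_1 = 11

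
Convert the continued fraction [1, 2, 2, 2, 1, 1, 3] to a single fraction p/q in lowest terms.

147/104

Fold from the inside: start with 3/1.
  1 + 1/3 = 4/3
  1 + 3/4 = 7/4
  2 + 4/7 = 18/7
  2 + 7/18 = 43/18
  2 + 18/43 = 104/43
  1 + 43/104 = 147/104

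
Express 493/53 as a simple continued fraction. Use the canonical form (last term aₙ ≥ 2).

493 = 9*53 + 16
53 = 3*16 + 5
16 = 3*5 + 1
5 = 5*1 + 0  (stop)
So 493/53 = [9; 3, 3, 5].

[9; 3, 3, 5]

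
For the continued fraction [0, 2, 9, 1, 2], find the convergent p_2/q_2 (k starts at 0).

Using pₖ = aₖpₖ₋₁ + pₖ₋₂, qₖ = aₖqₖ₋₁ + qₖ₋₂ (with p₋₁=1, p₋₂=0, q₋₁=0, q₋₂=1):
  k=0: a=0, p=0, q=1
  k=1: a=2, p=1, q=2
  k=2: a=9, p=9, q=19

9/19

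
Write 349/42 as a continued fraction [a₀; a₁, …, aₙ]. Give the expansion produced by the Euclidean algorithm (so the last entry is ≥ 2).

349 = 8·42 + 13
42 = 3·13 + 3
13 = 4·3 + 1
3 = 3·1 + 0  (stop)
So 349/42 = [8; 3, 4, 3].

[8; 3, 4, 3]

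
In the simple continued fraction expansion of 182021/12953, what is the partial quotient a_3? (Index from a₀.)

182021 = 14·12953 + 679   →  a_0 = 14
12953 = 19·679 + 52   →  a_1 = 19
679 = 13·52 + 3   →  a_2 = 13
52 = 17·3 + 1   →  a_3 = 17

17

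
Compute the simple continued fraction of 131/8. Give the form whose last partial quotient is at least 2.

131 = 16×8 + 3
8 = 2×3 + 2
3 = 1×2 + 1
2 = 2×1 + 0  (stop)
So 131/8 = [16; 2, 1, 2].

[16; 2, 1, 2]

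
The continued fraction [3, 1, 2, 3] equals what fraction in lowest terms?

Using pₖ = aₖpₖ₋₁ + pₖ₋₂ and qₖ = aₖqₖ₋₁ + qₖ₋₂:
  k=0: a=3, p=3, q=1
  k=1: a=1, p=4, q=1
  k=2: a=2, p=11, q=3
  k=3: a=3, p=37, q=10

37/10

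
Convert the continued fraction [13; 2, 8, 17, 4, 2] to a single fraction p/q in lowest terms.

Fold from the inside: start with 2/1.
  4 + 1/2 = 9/2
  17 + 2/9 = 155/9
  8 + 9/155 = 1249/155
  2 + 155/1249 = 2653/1249
  13 + 1249/2653 = 35738/2653

35738/2653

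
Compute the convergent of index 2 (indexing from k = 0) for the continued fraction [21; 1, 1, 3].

Using pₖ = aₖpₖ₋₁ + pₖ₋₂, qₖ = aₖqₖ₋₁ + qₖ₋₂ (with p₋₁=1, p₋₂=0, q₋₁=0, q₋₂=1):
  k=0: a=21, p=21, q=1
  k=1: a=1, p=22, q=1
  k=2: a=1, p=43, q=2

43/2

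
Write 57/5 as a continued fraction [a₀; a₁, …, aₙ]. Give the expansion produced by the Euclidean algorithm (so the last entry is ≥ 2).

[11; 2, 2]

57 = 11·5 + 2
5 = 2·2 + 1
2 = 2·1 + 0  (stop)
So 57/5 = [11; 2, 2].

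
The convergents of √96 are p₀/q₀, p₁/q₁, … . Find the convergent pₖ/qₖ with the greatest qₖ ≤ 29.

√96 = [9; 1, 3, 1, 18, …] (period length 4).
Convergents:
  p_0/q_0 = 9/1
  p_1/q_1 = 10/1
  p_2/q_2 = 39/4
  p_3/q_3 = 49/5
  p_4/q_4 = 921/94
q_3 = 5 ≤ 29 < 94 = q_4, so the answer is 49/5.

49/5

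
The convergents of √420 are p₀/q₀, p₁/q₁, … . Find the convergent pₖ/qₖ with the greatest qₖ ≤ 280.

√420 = [20; 2, 40, …] (period length 2).
Convergents:
  p_0/q_0 = 20/1
  p_1/q_1 = 41/2
  p_2/q_2 = 1660/81
  p_3/q_3 = 3361/164
  p_4/q_4 = 136100/6641
q_3 = 164 ≤ 280 < 6641 = q_4, so the answer is 3361/164.

3361/164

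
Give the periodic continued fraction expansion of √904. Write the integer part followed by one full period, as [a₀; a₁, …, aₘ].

[30; 15, 60]

a₀ = ⌊√904⌋ = 30.
With m₀=0, d₀=1 and mₖ₊₁ = dₖaₖ − mₖ, dₖ₊₁ = (n − mₖ₊₁²)/dₖ, aₖ₊₁ = ⌊(a₀+mₖ₊₁)/dₖ₊₁⌋:
  k=1: m=30, d=4, a=15
  k=2: m=30, d=1, a=60
d=1 and a=2a₀=60 at k=2, so the next step gives (m, d) = (30, 4) again — its k=1 value — and the period has length 2.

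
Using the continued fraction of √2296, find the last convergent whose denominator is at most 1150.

54577/1139

√2296 = [47; 1, 10, 1, 94, …] (period length 4).
Convergents:
  p_0/q_0 = 47/1
  p_1/q_1 = 48/1
  p_2/q_2 = 527/11
  p_3/q_3 = 575/12
  p_4/q_4 = 54577/1139
  p_5/q_5 = 55152/1151
q_4 = 1139 ≤ 1150 < 1151 = q_5, so the answer is 54577/1139.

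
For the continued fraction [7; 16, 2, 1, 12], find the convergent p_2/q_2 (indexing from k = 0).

233/33

Using pₖ = aₖpₖ₋₁ + pₖ₋₂, qₖ = aₖqₖ₋₁ + qₖ₋₂ (with p₋₁=1, p₋₂=0, q₋₁=0, q₋₂=1):
  k=0: a=7, p=7, q=1
  k=1: a=16, p=113, q=16
  k=2: a=2, p=233, q=33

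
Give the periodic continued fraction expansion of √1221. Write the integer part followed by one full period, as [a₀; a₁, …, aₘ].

a₀ = ⌊√1221⌋ = 34.
With m₀=0, d₀=1 and mₖ₊₁ = dₖaₖ − mₖ, dₖ₊₁ = (n − mₖ₊₁²)/dₖ, aₖ₊₁ = ⌊(a₀+mₖ₊₁)/dₖ₊₁⌋:
  k=1: m=34, d=65, a=1
  k=2: m=31, d=4, a=16
  k=3: m=33, d=33, a=2
  k=4: m=33, d=4, a=16
  k=5: m=31, d=65, a=1
  k=6: m=34, d=1, a=68
d=1 and a=2a₀=68 at k=6, so the next step gives (m, d) = (34, 65) again — its k=1 value — and the period has length 6.

[34; 1, 16, 2, 16, 1, 68]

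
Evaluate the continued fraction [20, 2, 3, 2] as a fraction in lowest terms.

327/16

Fold from the inside: start with 2/1.
  3 + 1/2 = 7/2
  2 + 2/7 = 16/7
  20 + 7/16 = 327/16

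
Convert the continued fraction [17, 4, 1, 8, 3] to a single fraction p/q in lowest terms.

Using pₖ = aₖpₖ₋₁ + pₖ₋₂ and qₖ = aₖqₖ₋₁ + qₖ₋₂:
  k=0: a=17, p=17, q=1
  k=1: a=4, p=69, q=4
  k=2: a=1, p=86, q=5
  k=3: a=8, p=757, q=44
  k=4: a=3, p=2357, q=137

2357/137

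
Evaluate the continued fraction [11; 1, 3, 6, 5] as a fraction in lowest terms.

Using pₖ = aₖpₖ₋₁ + pₖ₋₂ and qₖ = aₖqₖ₋₁ + qₖ₋₂:
  k=0: a=11, p=11, q=1
  k=1: a=1, p=12, q=1
  k=2: a=3, p=47, q=4
  k=3: a=6, p=294, q=25
  k=4: a=5, p=1517, q=129

1517/129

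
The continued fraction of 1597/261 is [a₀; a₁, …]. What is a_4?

1

1597 = 6·261 + 31   →  a_0 = 6
261 = 8·31 + 13   →  a_1 = 8
31 = 2·13 + 5   →  a_2 = 2
13 = 2·5 + 3   →  a_3 = 2
5 = 1·3 + 2   →  a_4 = 1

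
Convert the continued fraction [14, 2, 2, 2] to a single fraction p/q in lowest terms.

Using pₖ = aₖpₖ₋₁ + pₖ₋₂ and qₖ = aₖqₖ₋₁ + qₖ₋₂:
  k=0: a=14, p=14, q=1
  k=1: a=2, p=29, q=2
  k=2: a=2, p=72, q=5
  k=3: a=2, p=173, q=12

173/12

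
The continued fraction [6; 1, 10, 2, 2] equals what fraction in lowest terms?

Using pₖ = aₖpₖ₋₁ + pₖ₋₂ and qₖ = aₖqₖ₋₁ + qₖ₋₂:
  k=0: a=6, p=6, q=1
  k=1: a=1, p=7, q=1
  k=2: a=10, p=76, q=11
  k=3: a=2, p=159, q=23
  k=4: a=2, p=394, q=57

394/57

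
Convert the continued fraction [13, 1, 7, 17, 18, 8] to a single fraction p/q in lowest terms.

Fold from the inside: start with 8/1.
  18 + 1/8 = 145/8
  17 + 8/145 = 2473/145
  7 + 145/2473 = 17456/2473
  1 + 2473/17456 = 19929/17456
  13 + 17456/19929 = 276533/19929

276533/19929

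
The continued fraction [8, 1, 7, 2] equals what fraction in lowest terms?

151/17

Fold from the inside: start with 2/1.
  7 + 1/2 = 15/2
  1 + 2/15 = 17/15
  8 + 15/17 = 151/17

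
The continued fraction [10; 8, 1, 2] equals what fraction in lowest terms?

263/26

Fold from the inside: start with 2/1.
  1 + 1/2 = 3/2
  8 + 2/3 = 26/3
  10 + 3/26 = 263/26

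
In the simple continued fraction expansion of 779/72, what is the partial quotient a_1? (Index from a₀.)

1

779 = 10·72 + 59   →  a_0 = 10
72 = 1·59 + 13   →  a_1 = 1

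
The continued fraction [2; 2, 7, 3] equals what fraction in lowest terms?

116/47

Using pₖ = aₖpₖ₋₁ + pₖ₋₂ and qₖ = aₖqₖ₋₁ + qₖ₋₂:
  k=0: a=2, p=2, q=1
  k=1: a=2, p=5, q=2
  k=2: a=7, p=37, q=15
  k=3: a=3, p=116, q=47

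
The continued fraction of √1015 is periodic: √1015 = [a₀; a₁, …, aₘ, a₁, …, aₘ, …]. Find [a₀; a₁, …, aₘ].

[31; 1, 6, 10, 2, 10, 6, 1, 62]

a₀ = ⌊√1015⌋ = 31.
With m₀=0, d₀=1 and mₖ₊₁ = dₖaₖ − mₖ, dₖ₊₁ = (n − mₖ₊₁²)/dₖ, aₖ₊₁ = ⌊(a₀+mₖ₊₁)/dₖ₊₁⌋:
  k=1: m=31, d=54, a=1
  k=2: m=23, d=9, a=6
  k=3: m=31, d=6, a=10
  k=4: m=29, d=29, a=2
  k=5: m=29, d=6, a=10
  k=6: m=31, d=9, a=6
  k=7: m=23, d=54, a=1
  k=8: m=31, d=1, a=62
d=1 and a=2a₀=62 at k=8, so the next step gives (m, d) = (31, 54) again — its k=1 value — and the period has length 8.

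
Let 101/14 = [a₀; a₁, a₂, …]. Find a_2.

101 = 7·14 + 3   →  a_0 = 7
14 = 4·3 + 2   →  a_1 = 4
3 = 1·2 + 1   →  a_2 = 1

1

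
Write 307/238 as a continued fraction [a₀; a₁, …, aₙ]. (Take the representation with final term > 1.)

[1; 3, 2, 4, 2, 3]

307 = 1*238 + 69
238 = 3*69 + 31
69 = 2*31 + 7
31 = 4*7 + 3
7 = 2*3 + 1
3 = 3*1 + 0  (stop)
So 307/238 = [1; 3, 2, 4, 2, 3].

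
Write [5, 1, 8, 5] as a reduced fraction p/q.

271/46

Fold from the inside: start with 5/1.
  8 + 1/5 = 41/5
  1 + 5/41 = 46/41
  5 + 41/46 = 271/46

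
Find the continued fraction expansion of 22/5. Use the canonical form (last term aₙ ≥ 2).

22 = 4·5 + 2
5 = 2·2 + 1
2 = 2·1 + 0  (stop)
So 22/5 = [4; 2, 2].

[4; 2, 2]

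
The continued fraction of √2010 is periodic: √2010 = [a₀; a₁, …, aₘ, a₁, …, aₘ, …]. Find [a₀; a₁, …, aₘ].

a₀ = ⌊√2010⌋ = 44.
With m₀=0, d₀=1 and mₖ₊₁ = dₖaₖ − mₖ, dₖ₊₁ = (n − mₖ₊₁²)/dₖ, aₖ₊₁ = ⌊(a₀+mₖ₊₁)/dₖ₊₁⌋:
  k=1: m=44, d=74, a=1
  k=2: m=30, d=15, a=4
  k=3: m=30, d=74, a=1
  k=4: m=44, d=1, a=88
d=1 and a=2a₀=88 at k=4, so the next step gives (m, d) = (44, 74) again — its k=1 value — and the period has length 4.

[44; 1, 4, 1, 88]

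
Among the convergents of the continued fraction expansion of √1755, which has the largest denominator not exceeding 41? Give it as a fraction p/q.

√1755 = [41; 1, 8, 3, 8, 1, 82, …] (period length 6).
Convergents:
  p_0/q_0 = 41/1
  p_1/q_1 = 42/1
  p_2/q_2 = 377/9
  p_3/q_3 = 1173/28
  p_4/q_4 = 9761/233
q_3 = 28 ≤ 41 < 233 = q_4, so the answer is 1173/28.

1173/28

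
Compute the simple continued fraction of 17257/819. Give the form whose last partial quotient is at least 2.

[21; 14, 8, 3, 2]

17257 = 21×819 + 58
819 = 14×58 + 7
58 = 8×7 + 2
7 = 3×2 + 1
2 = 2×1 + 0  (stop)
So 17257/819 = [21; 14, 8, 3, 2].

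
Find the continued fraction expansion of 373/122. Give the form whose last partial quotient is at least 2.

373 = 3·122 + 7
122 = 17·7 + 3
7 = 2·3 + 1
3 = 3·1 + 0  (stop)
So 373/122 = [3; 17, 2, 3].

[3; 17, 2, 3]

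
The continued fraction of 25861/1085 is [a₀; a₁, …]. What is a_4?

25861 = 23·1085 + 906   →  a_0 = 23
1085 = 1·906 + 179   →  a_1 = 1
906 = 5·179 + 11   →  a_2 = 5
179 = 16·11 + 3   →  a_3 = 16
11 = 3·3 + 2   →  a_4 = 3

3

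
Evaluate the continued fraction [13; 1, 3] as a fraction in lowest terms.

Fold from the inside: start with 3/1.
  1 + 1/3 = 4/3
  13 + 3/4 = 55/4

55/4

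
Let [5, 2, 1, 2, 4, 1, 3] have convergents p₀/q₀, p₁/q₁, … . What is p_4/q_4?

Using pₖ = aₖpₖ₋₁ + pₖ₋₂, qₖ = aₖqₖ₋₁ + qₖ₋₂ (with p₋₁=1, p₋₂=0, q₋₁=0, q₋₂=1):
  k=0: a=5, p=5, q=1
  k=1: a=2, p=11, q=2
  k=2: a=1, p=16, q=3
  k=3: a=2, p=43, q=8
  k=4: a=4, p=188, q=35

188/35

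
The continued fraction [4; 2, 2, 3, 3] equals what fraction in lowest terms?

247/56

Using pₖ = aₖpₖ₋₁ + pₖ₋₂ and qₖ = aₖqₖ₋₁ + qₖ₋₂:
  k=0: a=4, p=4, q=1
  k=1: a=2, p=9, q=2
  k=2: a=2, p=22, q=5
  k=3: a=3, p=75, q=17
  k=4: a=3, p=247, q=56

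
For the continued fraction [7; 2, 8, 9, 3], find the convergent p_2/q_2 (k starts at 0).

Using pₖ = aₖpₖ₋₁ + pₖ₋₂, qₖ = aₖqₖ₋₁ + qₖ₋₂ (with p₋₁=1, p₋₂=0, q₋₁=0, q₋₂=1):
  k=0: a=7, p=7, q=1
  k=1: a=2, p=15, q=2
  k=2: a=8, p=127, q=17

127/17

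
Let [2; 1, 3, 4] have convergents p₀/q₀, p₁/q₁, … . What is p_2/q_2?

Using pₖ = aₖpₖ₋₁ + pₖ₋₂, qₖ = aₖqₖ₋₁ + qₖ₋₂ (with p₋₁=1, p₋₂=0, q₋₁=0, q₋₂=1):
  k=0: a=2, p=2, q=1
  k=1: a=1, p=3, q=1
  k=2: a=3, p=11, q=4

11/4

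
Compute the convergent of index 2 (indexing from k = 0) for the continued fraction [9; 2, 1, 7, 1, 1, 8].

Using pₖ = aₖpₖ₋₁ + pₖ₋₂, qₖ = aₖqₖ₋₁ + qₖ₋₂ (with p₋₁=1, p₋₂=0, q₋₁=0, q₋₂=1):
  k=0: a=9, p=9, q=1
  k=1: a=2, p=19, q=2
  k=2: a=1, p=28, q=3

28/3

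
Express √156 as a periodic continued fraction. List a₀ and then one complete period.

[12; 2, 24]

a₀ = ⌊√156⌋ = 12.
With m₀=0, d₀=1 and mₖ₊₁ = dₖaₖ − mₖ, dₖ₊₁ = (n − mₖ₊₁²)/dₖ, aₖ₊₁ = ⌊(a₀+mₖ₊₁)/dₖ₊₁⌋:
  k=1: m=12, d=12, a=2
  k=2: m=12, d=1, a=24
d=1 and a=2a₀=24 at k=2, so the next step gives (m, d) = (12, 12) again — its k=1 value — and the period has length 2.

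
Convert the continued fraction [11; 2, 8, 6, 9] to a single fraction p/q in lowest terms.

Fold from the inside: start with 9/1.
  6 + 1/9 = 55/9
  8 + 9/55 = 449/55
  2 + 55/449 = 953/449
  11 + 449/953 = 10932/953

10932/953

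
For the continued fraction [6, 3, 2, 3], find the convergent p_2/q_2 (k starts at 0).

44/7

Using pₖ = aₖpₖ₋₁ + pₖ₋₂, qₖ = aₖqₖ₋₁ + qₖ₋₂ (with p₋₁=1, p₋₂=0, q₋₁=0, q₋₂=1):
  k=0: a=6, p=6, q=1
  k=1: a=3, p=19, q=3
  k=2: a=2, p=44, q=7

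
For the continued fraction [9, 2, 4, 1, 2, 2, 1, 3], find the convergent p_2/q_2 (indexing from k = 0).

85/9

Using pₖ = aₖpₖ₋₁ + pₖ₋₂, qₖ = aₖqₖ₋₁ + qₖ₋₂ (with p₋₁=1, p₋₂=0, q₋₁=0, q₋₂=1):
  k=0: a=9, p=9, q=1
  k=1: a=2, p=19, q=2
  k=2: a=4, p=85, q=9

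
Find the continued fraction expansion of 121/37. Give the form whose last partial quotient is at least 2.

121 = 3*37 + 10
37 = 3*10 + 7
10 = 1*7 + 3
7 = 2*3 + 1
3 = 3*1 + 0  (stop)
So 121/37 = [3; 3, 1, 2, 3].

[3; 3, 1, 2, 3]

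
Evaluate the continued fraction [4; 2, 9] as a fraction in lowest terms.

85/19

Fold from the inside: start with 9/1.
  2 + 1/9 = 19/9
  4 + 9/19 = 85/19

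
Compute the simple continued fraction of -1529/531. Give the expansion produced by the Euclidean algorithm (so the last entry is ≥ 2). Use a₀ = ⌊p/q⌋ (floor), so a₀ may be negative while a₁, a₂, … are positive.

[-3; 8, 3, 2, 1, 2, 2]

-1529 = -3*531 + 64
531 = 8*64 + 19
64 = 3*19 + 7
19 = 2*7 + 5
7 = 1*5 + 2
5 = 2*2 + 1
2 = 2*1 + 0  (stop)
So -1529/531 = [-3; 8, 3, 2, 1, 2, 2].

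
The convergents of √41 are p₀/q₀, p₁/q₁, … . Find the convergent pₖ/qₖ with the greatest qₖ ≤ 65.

397/62

√41 = [6; 2, 2, 12, …] (period length 3).
Convergents:
  p_0/q_0 = 6/1
  p_1/q_1 = 13/2
  p_2/q_2 = 32/5
  p_3/q_3 = 397/62
  p_4/q_4 = 826/129
q_3 = 62 ≤ 65 < 129 = q_4, so the answer is 397/62.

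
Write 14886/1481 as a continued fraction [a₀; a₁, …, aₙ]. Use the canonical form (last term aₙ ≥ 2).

14886 = 10×1481 + 76
1481 = 19×76 + 37
76 = 2×37 + 2
37 = 18×2 + 1
2 = 2×1 + 0  (stop)
So 14886/1481 = [10; 19, 2, 18, 2].

[10; 19, 2, 18, 2]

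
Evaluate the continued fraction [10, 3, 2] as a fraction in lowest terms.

72/7

Fold from the inside: start with 2/1.
  3 + 1/2 = 7/2
  10 + 2/7 = 72/7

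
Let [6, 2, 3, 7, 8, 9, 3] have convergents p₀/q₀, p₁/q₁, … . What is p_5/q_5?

Using pₖ = aₖpₖ₋₁ + pₖ₋₂, qₖ = aₖqₖ₋₁ + qₖ₋₂ (with p₋₁=1, p₋₂=0, q₋₁=0, q₋₂=1):
  k=0: a=6, p=6, q=1
  k=1: a=2, p=13, q=2
  k=2: a=3, p=45, q=7
  k=3: a=7, p=328, q=51
  k=4: a=8, p=2669, q=415
  k=5: a=9, p=24349, q=3786

24349/3786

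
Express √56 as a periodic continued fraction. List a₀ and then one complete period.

[7; 2, 14]

a₀ = ⌊√56⌋ = 7.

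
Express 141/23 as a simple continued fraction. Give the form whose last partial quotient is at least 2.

[6; 7, 1, 2]

141 = 6·23 + 3
23 = 7·3 + 2
3 = 1·2 + 1
2 = 2·1 + 0  (stop)
So 141/23 = [6; 7, 1, 2].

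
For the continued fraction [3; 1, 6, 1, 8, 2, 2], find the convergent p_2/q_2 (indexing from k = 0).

27/7

Using pₖ = aₖpₖ₋₁ + pₖ₋₂, qₖ = aₖqₖ₋₁ + qₖ₋₂ (with p₋₁=1, p₋₂=0, q₋₁=0, q₋₂=1):
  k=0: a=3, p=3, q=1
  k=1: a=1, p=4, q=1
  k=2: a=6, p=27, q=7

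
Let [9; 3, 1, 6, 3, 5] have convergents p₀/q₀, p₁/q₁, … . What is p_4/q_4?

Using pₖ = aₖpₖ₋₁ + pₖ₋₂, qₖ = aₖqₖ₋₁ + qₖ₋₂ (with p₋₁=1, p₋₂=0, q₋₁=0, q₋₂=1):
  k=0: a=9, p=9, q=1
  k=1: a=3, p=28, q=3
  k=2: a=1, p=37, q=4
  k=3: a=6, p=250, q=27
  k=4: a=3, p=787, q=85

787/85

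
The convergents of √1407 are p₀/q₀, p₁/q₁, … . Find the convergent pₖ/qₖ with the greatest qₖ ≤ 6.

75/2

√1407 = [37; 1, 1, 24, 1, 1, 74, …] (period length 6).
Convergents:
  p_0/q_0 = 37/1
  p_1/q_1 = 38/1
  p_2/q_2 = 75/2
  p_3/q_3 = 1838/49
q_2 = 2 ≤ 6 < 49 = q_3, so the answer is 75/2.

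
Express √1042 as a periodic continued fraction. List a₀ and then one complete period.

a₀ = ⌊√1042⌋ = 32.
With m₀=0, d₀=1 and mₖ₊₁ = dₖaₖ − mₖ, dₖ₊₁ = (n − mₖ₊₁²)/dₖ, aₖ₊₁ = ⌊(a₀+mₖ₊₁)/dₖ₊₁⌋:
  k=1: m=32, d=18, a=3
  k=2: m=22, d=31, a=1
  k=3: m=9, d=31, a=1
  k=4: m=22, d=18, a=3
  k=5: m=32, d=1, a=64
d=1 and a=2a₀=64 at k=5, so the next step gives (m, d) = (32, 18) again — its k=1 value — and the period has length 5.

[32; 3, 1, 1, 3, 64]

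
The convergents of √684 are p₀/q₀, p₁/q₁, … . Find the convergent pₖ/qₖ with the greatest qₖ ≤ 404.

√684 = [26; 6, 1, 1, 12, 1, 1, 6, 52, …] (period length 8).
Convergents:
  p_0/q_0 = 26/1
  p_1/q_1 = 157/6
  p_2/q_2 = 183/7
  p_3/q_3 = 340/13
  p_4/q_4 = 4263/163
  p_5/q_5 = 4603/176
  p_6/q_6 = 8866/339
  p_7/q_7 = 57799/2210
q_6 = 339 ≤ 404 < 2210 = q_7, so the answer is 8866/339.

8866/339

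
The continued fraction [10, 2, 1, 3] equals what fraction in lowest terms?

Fold from the inside: start with 3/1.
  1 + 1/3 = 4/3
  2 + 3/4 = 11/4
  10 + 4/11 = 114/11

114/11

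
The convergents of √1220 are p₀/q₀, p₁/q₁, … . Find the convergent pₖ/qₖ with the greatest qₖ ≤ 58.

489/14

√1220 = [34; 1, 12, 1, 68, …] (period length 4).
Convergents:
  p_0/q_0 = 34/1
  p_1/q_1 = 35/1
  p_2/q_2 = 454/13
  p_3/q_3 = 489/14
  p_4/q_4 = 33706/965
q_3 = 14 ≤ 58 < 965 = q_4, so the answer is 489/14.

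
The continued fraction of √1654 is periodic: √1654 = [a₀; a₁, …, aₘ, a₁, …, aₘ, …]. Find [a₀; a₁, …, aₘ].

[40; 1, 2, 40, 2, 1, 80]

a₀ = ⌊√1654⌋ = 40.
With m₀=0, d₀=1 and mₖ₊₁ = dₖaₖ − mₖ, dₖ₊₁ = (n − mₖ₊₁²)/dₖ, aₖ₊₁ = ⌊(a₀+mₖ₊₁)/dₖ₊₁⌋:
  k=1: m=40, d=54, a=1
  k=2: m=14, d=27, a=2
  k=3: m=40, d=2, a=40
  k=4: m=40, d=27, a=2
  k=5: m=14, d=54, a=1
  k=6: m=40, d=1, a=80
d=1 and a=2a₀=80 at k=6, so the next step gives (m, d) = (40, 54) again — its k=1 value — and the period has length 6.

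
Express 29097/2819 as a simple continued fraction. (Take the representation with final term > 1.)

[10; 3, 9, 3, 1, 11, 2]

29097 = 10*2819 + 907
2819 = 3*907 + 98
907 = 9*98 + 25
98 = 3*25 + 23
25 = 1*23 + 2
23 = 11*2 + 1
2 = 2*1 + 0  (stop)
So 29097/2819 = [10; 3, 9, 3, 1, 11, 2].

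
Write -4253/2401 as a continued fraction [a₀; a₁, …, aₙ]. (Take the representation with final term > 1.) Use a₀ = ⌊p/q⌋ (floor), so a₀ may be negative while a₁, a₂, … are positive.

[-2; 4, 2, 1, 2, 9, 2, 3]

-4253 = -2×2401 + 549
2401 = 4×549 + 205
549 = 2×205 + 139
205 = 1×139 + 66
139 = 2×66 + 7
66 = 9×7 + 3
7 = 2×3 + 1
3 = 3×1 + 0  (stop)
So -4253/2401 = [-2; 4, 2, 1, 2, 9, 2, 3].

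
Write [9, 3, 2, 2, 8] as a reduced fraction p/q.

Using pₖ = aₖpₖ₋₁ + pₖ₋₂ and qₖ = aₖqₖ₋₁ + qₖ₋₂:
  k=0: a=9, p=9, q=1
  k=1: a=3, p=28, q=3
  k=2: a=2, p=65, q=7
  k=3: a=2, p=158, q=17
  k=4: a=8, p=1329, q=143

1329/143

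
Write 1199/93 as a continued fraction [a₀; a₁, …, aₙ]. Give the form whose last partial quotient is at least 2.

1199 = 12×93 + 83
93 = 1×83 + 10
83 = 8×10 + 3
10 = 3×3 + 1
3 = 3×1 + 0  (stop)
So 1199/93 = [12; 1, 8, 3, 3].

[12; 1, 8, 3, 3]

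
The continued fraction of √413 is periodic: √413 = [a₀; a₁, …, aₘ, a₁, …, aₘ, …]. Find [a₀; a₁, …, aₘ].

[20; 3, 9, 1, 4, 1, 9, 3, 40]

a₀ = ⌊√413⌋ = 20.
With m₀=0, d₀=1 and mₖ₊₁ = dₖaₖ − mₖ, dₖ₊₁ = (n − mₖ₊₁²)/dₖ, aₖ₊₁ = ⌊(a₀+mₖ₊₁)/dₖ₊₁⌋:
  k=1: m=20, d=13, a=3
  k=2: m=19, d=4, a=9
  k=3: m=17, d=31, a=1
  k=4: m=14, d=7, a=4
  k=5: m=14, d=31, a=1
  k=6: m=17, d=4, a=9
  k=7: m=19, d=13, a=3
  k=8: m=20, d=1, a=40
d=1 and a=2a₀=40 at k=8, so the next step gives (m, d) = (20, 13) again — its k=1 value — and the period has length 8.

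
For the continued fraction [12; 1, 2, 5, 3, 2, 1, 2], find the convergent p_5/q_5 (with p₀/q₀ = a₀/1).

Using pₖ = aₖpₖ₋₁ + pₖ₋₂, qₖ = aₖqₖ₋₁ + qₖ₋₂ (with p₋₁=1, p₋₂=0, q₋₁=0, q₋₂=1):
  k=0: a=12, p=12, q=1
  k=1: a=1, p=13, q=1
  k=2: a=2, p=38, q=3
  k=3: a=5, p=203, q=16
  k=4: a=3, p=647, q=51
  k=5: a=2, p=1497, q=118

1497/118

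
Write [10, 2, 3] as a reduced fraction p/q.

73/7

Fold from the inside: start with 3/1.
  2 + 1/3 = 7/3
  10 + 3/7 = 73/7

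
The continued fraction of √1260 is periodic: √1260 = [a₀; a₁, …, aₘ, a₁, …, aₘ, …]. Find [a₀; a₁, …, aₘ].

a₀ = ⌊√1260⌋ = 35.
With m₀=0, d₀=1 and mₖ₊₁ = dₖaₖ − mₖ, dₖ₊₁ = (n − mₖ₊₁²)/dₖ, aₖ₊₁ = ⌊(a₀+mₖ₊₁)/dₖ₊₁⌋:
  k=1: m=35, d=35, a=2
  k=2: m=35, d=1, a=70
d=1 and a=2a₀=70 at k=2, so the next step gives (m, d) = (35, 35) again — its k=1 value — and the period has length 2.

[35; 2, 70]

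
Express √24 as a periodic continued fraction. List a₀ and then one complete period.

a₀ = ⌊√24⌋ = 4.
With m₀=0, d₀=1 and mₖ₊₁ = dₖaₖ − mₖ, dₖ₊₁ = (n − mₖ₊₁²)/dₖ, aₖ₊₁ = ⌊(a₀+mₖ₊₁)/dₖ₊₁⌋:
  k=1: m=4, d=8, a=1
  k=2: m=4, d=1, a=8
d=1 and a=2a₀=8 at k=2, so the next step gives (m, d) = (4, 8) again — its k=1 value — and the period has length 2.

[4; 1, 8]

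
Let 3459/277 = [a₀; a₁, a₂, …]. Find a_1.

2

3459 = 12·277 + 135   →  a_0 = 12
277 = 2·135 + 7   →  a_1 = 2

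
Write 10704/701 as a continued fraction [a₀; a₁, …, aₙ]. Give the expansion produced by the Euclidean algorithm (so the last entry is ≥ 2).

[15; 3, 1, 2, 2, 3, 2, 3]

10704 = 15·701 + 189
701 = 3·189 + 134
189 = 1·134 + 55
134 = 2·55 + 24
55 = 2·24 + 7
24 = 3·7 + 3
7 = 2·3 + 1
3 = 3·1 + 0  (stop)
So 10704/701 = [15; 3, 1, 2, 2, 3, 2, 3].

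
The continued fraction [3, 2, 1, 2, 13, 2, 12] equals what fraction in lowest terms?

Fold from the inside: start with 12/1.
  2 + 1/12 = 25/12
  13 + 12/25 = 337/25
  2 + 25/337 = 699/337
  1 + 337/699 = 1036/699
  2 + 699/1036 = 2771/1036
  3 + 1036/2771 = 9349/2771

9349/2771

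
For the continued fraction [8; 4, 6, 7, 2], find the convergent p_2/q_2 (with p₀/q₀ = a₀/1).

206/25

Using pₖ = aₖpₖ₋₁ + pₖ₋₂, qₖ = aₖqₖ₋₁ + qₖ₋₂ (with p₋₁=1, p₋₂=0, q₋₁=0, q₋₂=1):
  k=0: a=8, p=8, q=1
  k=1: a=4, p=33, q=4
  k=2: a=6, p=206, q=25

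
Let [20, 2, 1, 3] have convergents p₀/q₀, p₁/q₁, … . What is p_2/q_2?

Using pₖ = aₖpₖ₋₁ + pₖ₋₂, qₖ = aₖqₖ₋₁ + qₖ₋₂ (with p₋₁=1, p₋₂=0, q₋₁=0, q₋₂=1):
  k=0: a=20, p=20, q=1
  k=1: a=2, p=41, q=2
  k=2: a=1, p=61, q=3

61/3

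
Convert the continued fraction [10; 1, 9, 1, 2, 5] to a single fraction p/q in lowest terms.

1865/171

Fold from the inside: start with 5/1.
  2 + 1/5 = 11/5
  1 + 5/11 = 16/11
  9 + 11/16 = 155/16
  1 + 16/155 = 171/155
  10 + 155/171 = 1865/171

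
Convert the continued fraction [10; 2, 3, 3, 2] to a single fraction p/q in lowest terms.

Using pₖ = aₖpₖ₋₁ + pₖ₋₂ and qₖ = aₖqₖ₋₁ + qₖ₋₂:
  k=0: a=10, p=10, q=1
  k=1: a=2, p=21, q=2
  k=2: a=3, p=73, q=7
  k=3: a=3, p=240, q=23
  k=4: a=2, p=553, q=53

553/53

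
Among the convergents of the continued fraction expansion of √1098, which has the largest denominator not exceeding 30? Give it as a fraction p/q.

√1098 = [33; 7, 2, 1, 6, 1, 2, 7, 66, …] (period length 8).
Convergents:
  p_0/q_0 = 33/1
  p_1/q_1 = 232/7
  p_2/q_2 = 497/15
  p_3/q_3 = 729/22
  p_4/q_4 = 4871/147
q_3 = 22 ≤ 30 < 147 = q_4, so the answer is 729/22.

729/22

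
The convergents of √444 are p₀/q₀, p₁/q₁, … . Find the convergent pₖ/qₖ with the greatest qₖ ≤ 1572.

√444 = [21; 14, 42, …] (period length 2).
Convergents:
  p_0/q_0 = 21/1
  p_1/q_1 = 295/14
  p_2/q_2 = 12411/589
  p_3/q_3 = 174049/8260
q_2 = 589 ≤ 1572 < 8260 = q_3, so the answer is 12411/589.

12411/589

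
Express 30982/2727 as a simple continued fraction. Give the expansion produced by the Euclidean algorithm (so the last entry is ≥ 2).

30982 = 11·2727 + 985
2727 = 2·985 + 757
985 = 1·757 + 228
757 = 3·228 + 73
228 = 3·73 + 9
73 = 8·9 + 1
9 = 9·1 + 0  (stop)
So 30982/2727 = [11; 2, 1, 3, 3, 8, 9].

[11; 2, 1, 3, 3, 8, 9]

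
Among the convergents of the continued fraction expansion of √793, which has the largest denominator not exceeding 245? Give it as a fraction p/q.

4393/156

√793 = [28; 6, 4, 6, 56, …] (period length 4).
Convergents:
  p_0/q_0 = 28/1
  p_1/q_1 = 169/6
  p_2/q_2 = 704/25
  p_3/q_3 = 4393/156
  p_4/q_4 = 246712/8761
q_3 = 156 ≤ 245 < 8761 = q_4, so the answer is 4393/156.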